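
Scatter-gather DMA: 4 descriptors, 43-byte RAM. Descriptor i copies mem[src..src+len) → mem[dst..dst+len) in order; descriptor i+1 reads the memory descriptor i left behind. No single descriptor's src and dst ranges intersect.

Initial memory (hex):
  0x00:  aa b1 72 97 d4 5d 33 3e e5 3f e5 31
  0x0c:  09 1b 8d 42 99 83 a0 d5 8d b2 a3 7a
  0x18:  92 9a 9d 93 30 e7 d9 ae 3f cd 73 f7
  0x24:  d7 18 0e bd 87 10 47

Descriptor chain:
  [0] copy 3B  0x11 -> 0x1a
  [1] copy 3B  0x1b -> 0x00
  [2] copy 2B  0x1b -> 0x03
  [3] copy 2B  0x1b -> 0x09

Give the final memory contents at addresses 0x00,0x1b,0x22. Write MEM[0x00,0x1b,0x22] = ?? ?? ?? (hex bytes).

D0: mem[0x1a..0x1c] <- [83 a0 d5]
D1: mem[0x00..0x02] <- [a0 d5 e7]
D2: mem[0x03..0x04] <- [a0 d5]
D3: mem[0x09..0x0a] <- [a0 d5]
query mem[0x00]=0xa0, mem[0x1b]=0xa0, mem[0x22]=0x73

MEM[0x00,0x1b,0x22] = a0 a0 73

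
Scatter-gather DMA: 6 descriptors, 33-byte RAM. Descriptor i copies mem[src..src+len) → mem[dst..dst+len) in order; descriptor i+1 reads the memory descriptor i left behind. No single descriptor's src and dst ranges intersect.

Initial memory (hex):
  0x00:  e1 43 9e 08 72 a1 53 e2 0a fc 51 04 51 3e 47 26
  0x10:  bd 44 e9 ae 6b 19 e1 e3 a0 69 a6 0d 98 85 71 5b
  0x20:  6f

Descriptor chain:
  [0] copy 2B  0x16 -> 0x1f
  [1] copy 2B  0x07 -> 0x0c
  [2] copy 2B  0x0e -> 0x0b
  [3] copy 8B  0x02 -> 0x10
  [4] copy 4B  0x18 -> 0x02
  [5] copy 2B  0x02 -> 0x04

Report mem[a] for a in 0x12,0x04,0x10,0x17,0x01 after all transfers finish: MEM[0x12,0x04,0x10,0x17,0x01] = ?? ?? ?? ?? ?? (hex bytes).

MEM[0x12,0x04,0x10,0x17,0x01] = 72 a0 9e fc 43

[0] 0x16->0x1f len=2 : e1 e3
[1] 0x07->0x0c len=2 : e2 0a
[2] 0x0e->0x0b len=2 : 47 26
[3] 0x02->0x10 len=8 : 9e 08 72 a1 53 e2 0a fc
[4] 0x18->0x02 len=4 : a0 69 a6 0d
[5] 0x02->0x04 len=2 : a0 69
query mem[0x12]=0x72, mem[0x04]=0xa0, mem[0x10]=0x9e, mem[0x17]=0xfc, mem[0x01]=0x43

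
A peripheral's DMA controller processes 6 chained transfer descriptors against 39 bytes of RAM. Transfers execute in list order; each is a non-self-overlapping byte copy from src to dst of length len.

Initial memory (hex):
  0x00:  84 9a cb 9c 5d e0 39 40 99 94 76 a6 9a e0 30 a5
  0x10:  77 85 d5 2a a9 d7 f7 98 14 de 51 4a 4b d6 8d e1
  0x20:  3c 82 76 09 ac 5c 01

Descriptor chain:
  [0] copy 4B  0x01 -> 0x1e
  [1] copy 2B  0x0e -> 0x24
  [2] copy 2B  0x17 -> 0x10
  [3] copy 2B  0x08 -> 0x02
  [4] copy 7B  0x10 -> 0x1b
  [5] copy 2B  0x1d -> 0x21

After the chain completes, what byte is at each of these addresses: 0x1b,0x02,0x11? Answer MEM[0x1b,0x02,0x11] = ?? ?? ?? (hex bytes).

MEM[0x1b,0x02,0x11] = 98 99 14

  after D0: wrote 4B at 0x1e = 9acb9c5d
  after D1: wrote 2B at 0x24 = 30a5
  after D2: wrote 2B at 0x10 = 9814
  after D3: wrote 2B at 0x02 = 9994
  after D4: wrote 7B at 0x1b = 9814d52aa9d7f7
  after D5: wrote 2B at 0x21 = d52a
query mem[0x1b]=0x98, mem[0x02]=0x99, mem[0x11]=0x14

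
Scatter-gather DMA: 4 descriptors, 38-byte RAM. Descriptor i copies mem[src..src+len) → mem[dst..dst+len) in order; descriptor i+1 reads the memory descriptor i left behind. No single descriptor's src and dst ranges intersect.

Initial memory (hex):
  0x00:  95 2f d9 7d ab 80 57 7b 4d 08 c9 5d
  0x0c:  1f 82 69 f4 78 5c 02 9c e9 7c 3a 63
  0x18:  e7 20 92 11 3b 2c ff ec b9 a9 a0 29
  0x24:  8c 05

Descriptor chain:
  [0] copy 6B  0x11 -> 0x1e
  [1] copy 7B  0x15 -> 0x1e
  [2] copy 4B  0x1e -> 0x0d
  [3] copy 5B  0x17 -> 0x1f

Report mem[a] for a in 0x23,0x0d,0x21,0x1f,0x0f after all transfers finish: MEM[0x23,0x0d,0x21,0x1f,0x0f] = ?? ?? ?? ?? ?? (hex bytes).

MEM[0x23,0x0d,0x21,0x1f,0x0f] = 11 7c 20 63 63

[0] 0x11->0x1e len=6 : 5c 02 9c e9 7c 3a
[1] 0x15->0x1e len=7 : 7c 3a 63 e7 20 92 11
[2] 0x1e->0x0d len=4 : 7c 3a 63 e7
[3] 0x17->0x1f len=5 : 63 e7 20 92 11
query mem[0x23]=0x11, mem[0x0d]=0x7c, mem[0x21]=0x20, mem[0x1f]=0x63, mem[0x0f]=0x63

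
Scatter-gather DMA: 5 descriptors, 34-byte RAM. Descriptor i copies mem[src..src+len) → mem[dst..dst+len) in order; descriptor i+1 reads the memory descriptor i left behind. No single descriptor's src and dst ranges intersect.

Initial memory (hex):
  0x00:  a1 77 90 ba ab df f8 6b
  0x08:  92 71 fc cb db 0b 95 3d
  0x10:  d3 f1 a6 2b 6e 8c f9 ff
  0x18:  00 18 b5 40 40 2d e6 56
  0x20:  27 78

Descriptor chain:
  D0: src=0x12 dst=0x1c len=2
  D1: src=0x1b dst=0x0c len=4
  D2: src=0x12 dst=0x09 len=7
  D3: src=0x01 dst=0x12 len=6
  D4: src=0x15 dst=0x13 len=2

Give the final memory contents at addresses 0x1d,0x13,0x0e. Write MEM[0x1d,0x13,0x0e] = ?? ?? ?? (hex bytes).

MEM[0x1d,0x13,0x0e] = 2b ab ff

[0] 0x12->0x1c len=2 : a6 2b
[1] 0x1b->0x0c len=4 : 40 a6 2b e6
[2] 0x12->0x09 len=7 : a6 2b 6e 8c f9 ff 00
[3] 0x01->0x12 len=6 : 77 90 ba ab df f8
[4] 0x15->0x13 len=2 : ab df
query mem[0x1d]=0x2b, mem[0x13]=0xab, mem[0x0e]=0xff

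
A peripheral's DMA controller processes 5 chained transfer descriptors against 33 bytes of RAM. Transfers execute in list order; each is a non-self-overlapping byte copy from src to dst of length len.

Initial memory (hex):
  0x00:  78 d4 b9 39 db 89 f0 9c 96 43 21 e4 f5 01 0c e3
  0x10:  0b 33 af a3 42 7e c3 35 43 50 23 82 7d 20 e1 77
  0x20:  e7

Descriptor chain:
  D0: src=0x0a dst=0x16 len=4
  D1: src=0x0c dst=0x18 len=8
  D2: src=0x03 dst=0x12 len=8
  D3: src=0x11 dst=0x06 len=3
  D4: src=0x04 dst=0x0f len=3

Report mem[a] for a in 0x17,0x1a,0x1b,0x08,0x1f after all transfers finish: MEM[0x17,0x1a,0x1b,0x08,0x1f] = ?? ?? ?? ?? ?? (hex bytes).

MEM[0x17,0x1a,0x1b,0x08,0x1f] = 96 0c e3 db a3

[0] 0x0a->0x16 len=4 : 21 e4 f5 01
[1] 0x0c->0x18 len=8 : f5 01 0c e3 0b 33 af a3
[2] 0x03->0x12 len=8 : 39 db 89 f0 9c 96 43 21
[3] 0x11->0x06 len=3 : 33 39 db
[4] 0x04->0x0f len=3 : db 89 33
query mem[0x17]=0x96, mem[0x1a]=0x0c, mem[0x1b]=0xe3, mem[0x08]=0xdb, mem[0x1f]=0xa3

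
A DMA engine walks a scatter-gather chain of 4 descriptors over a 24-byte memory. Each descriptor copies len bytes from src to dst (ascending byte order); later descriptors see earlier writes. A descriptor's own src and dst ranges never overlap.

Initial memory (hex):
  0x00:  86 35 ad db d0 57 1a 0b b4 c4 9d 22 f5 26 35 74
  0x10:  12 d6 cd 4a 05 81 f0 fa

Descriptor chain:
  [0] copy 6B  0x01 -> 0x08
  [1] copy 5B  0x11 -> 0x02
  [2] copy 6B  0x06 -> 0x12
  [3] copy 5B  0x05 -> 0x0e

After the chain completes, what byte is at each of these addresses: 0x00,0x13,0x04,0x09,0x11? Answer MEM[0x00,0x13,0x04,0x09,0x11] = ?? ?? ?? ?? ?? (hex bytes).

MEM[0x00,0x13,0x04,0x09,0x11] = 86 0b 4a ad 35

[0] 0x01->0x08 len=6 : 35 ad db d0 57 1a
[1] 0x11->0x02 len=5 : d6 cd 4a 05 81
[2] 0x06->0x12 len=6 : 81 0b 35 ad db d0
[3] 0x05->0x0e len=5 : 05 81 0b 35 ad
query mem[0x00]=0x86, mem[0x13]=0x0b, mem[0x04]=0x4a, mem[0x09]=0xad, mem[0x11]=0x35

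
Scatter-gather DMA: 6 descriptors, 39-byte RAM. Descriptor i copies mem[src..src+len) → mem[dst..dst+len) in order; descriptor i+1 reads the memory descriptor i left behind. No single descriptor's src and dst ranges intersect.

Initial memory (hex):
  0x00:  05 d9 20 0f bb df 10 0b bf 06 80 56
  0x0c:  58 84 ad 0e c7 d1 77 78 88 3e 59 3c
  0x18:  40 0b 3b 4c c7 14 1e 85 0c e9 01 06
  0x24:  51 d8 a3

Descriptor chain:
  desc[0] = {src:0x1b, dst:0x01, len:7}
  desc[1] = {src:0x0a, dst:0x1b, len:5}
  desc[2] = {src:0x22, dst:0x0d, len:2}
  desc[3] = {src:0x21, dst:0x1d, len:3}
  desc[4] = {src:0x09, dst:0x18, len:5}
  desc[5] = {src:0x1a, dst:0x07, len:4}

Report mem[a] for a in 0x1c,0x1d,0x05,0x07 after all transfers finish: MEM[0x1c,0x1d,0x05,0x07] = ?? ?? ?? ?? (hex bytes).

MEM[0x1c,0x1d,0x05,0x07] = 01 e9 85 56

[0] 0x1b->0x01 len=7 : 4c c7 14 1e 85 0c e9
[1] 0x0a->0x1b len=5 : 80 56 58 84 ad
[2] 0x22->0x0d len=2 : 01 06
[3] 0x21->0x1d len=3 : e9 01 06
[4] 0x09->0x18 len=5 : 06 80 56 58 01
[5] 0x1a->0x07 len=4 : 56 58 01 e9
query mem[0x1c]=0x01, mem[0x1d]=0xe9, mem[0x05]=0x85, mem[0x07]=0x56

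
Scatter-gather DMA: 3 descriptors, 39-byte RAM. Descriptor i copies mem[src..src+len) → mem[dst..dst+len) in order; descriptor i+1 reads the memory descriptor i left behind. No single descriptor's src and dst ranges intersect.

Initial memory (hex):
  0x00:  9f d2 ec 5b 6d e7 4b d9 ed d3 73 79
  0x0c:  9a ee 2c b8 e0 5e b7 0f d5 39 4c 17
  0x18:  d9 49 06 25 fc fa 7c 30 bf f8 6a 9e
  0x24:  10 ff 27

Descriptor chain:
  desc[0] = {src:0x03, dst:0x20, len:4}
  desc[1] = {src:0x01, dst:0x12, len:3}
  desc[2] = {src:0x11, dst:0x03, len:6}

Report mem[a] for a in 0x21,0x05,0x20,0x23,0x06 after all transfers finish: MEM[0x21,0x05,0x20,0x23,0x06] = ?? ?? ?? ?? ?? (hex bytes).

#0 dst[0x20+4] := {0x5b,0x6d,0xe7,0x4b}
#1 dst[0x12+3] := {0xd2,0xec,0x5b}
#2 dst[0x03+6] := {0x5e,0xd2,0xec,0x5b,0x39,0x4c}
query mem[0x21]=0x6d, mem[0x05]=0xec, mem[0x20]=0x5b, mem[0x23]=0x4b, mem[0x06]=0x5b

MEM[0x21,0x05,0x20,0x23,0x06] = 6d ec 5b 4b 5b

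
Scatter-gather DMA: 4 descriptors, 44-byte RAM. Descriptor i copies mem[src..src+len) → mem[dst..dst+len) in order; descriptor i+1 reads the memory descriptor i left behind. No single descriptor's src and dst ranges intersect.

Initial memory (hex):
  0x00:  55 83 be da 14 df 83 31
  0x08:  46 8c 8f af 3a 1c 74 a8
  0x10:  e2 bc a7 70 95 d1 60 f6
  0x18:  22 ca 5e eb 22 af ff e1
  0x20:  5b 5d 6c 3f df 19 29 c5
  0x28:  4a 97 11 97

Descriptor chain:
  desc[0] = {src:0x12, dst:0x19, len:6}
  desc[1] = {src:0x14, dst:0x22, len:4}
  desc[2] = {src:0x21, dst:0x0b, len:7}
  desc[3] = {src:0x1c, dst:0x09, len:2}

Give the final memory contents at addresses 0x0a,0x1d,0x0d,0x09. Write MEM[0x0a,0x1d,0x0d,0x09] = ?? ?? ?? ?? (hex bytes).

#0 dst[0x19+6] := {0xa7,0x70,0x95,0xd1,0x60,0xf6}
#1 dst[0x22+4] := {0x95,0xd1,0x60,0xf6}
#2 dst[0x0b+7] := {0x5d,0x95,0xd1,0x60,0xf6,0x29,0xc5}
#3 dst[0x09+2] := {0xd1,0x60}
query mem[0x0a]=0x60, mem[0x1d]=0x60, mem[0x0d]=0xd1, mem[0x09]=0xd1

MEM[0x0a,0x1d,0x0d,0x09] = 60 60 d1 d1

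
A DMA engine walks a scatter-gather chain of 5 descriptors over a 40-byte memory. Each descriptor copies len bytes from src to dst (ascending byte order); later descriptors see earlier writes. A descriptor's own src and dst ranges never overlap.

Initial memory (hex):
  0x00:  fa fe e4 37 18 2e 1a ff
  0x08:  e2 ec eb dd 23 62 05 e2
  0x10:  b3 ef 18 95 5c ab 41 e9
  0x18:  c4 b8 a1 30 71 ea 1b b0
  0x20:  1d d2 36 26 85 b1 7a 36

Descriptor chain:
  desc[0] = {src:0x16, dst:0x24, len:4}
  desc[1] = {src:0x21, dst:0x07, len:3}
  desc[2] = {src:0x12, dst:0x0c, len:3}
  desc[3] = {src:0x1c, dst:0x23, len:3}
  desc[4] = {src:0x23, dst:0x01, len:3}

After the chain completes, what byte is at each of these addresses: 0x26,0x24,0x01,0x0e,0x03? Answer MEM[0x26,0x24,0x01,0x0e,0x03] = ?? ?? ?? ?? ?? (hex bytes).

MEM[0x26,0x24,0x01,0x0e,0x03] = c4 ea 71 5c 1b

  after D0: wrote 4B at 0x24 = 41e9c4b8
  after D1: wrote 3B at 0x07 = d23626
  after D2: wrote 3B at 0x0c = 18955c
  after D3: wrote 3B at 0x23 = 71ea1b
  after D4: wrote 3B at 0x01 = 71ea1b
query mem[0x26]=0xc4, mem[0x24]=0xea, mem[0x01]=0x71, mem[0x0e]=0x5c, mem[0x03]=0x1b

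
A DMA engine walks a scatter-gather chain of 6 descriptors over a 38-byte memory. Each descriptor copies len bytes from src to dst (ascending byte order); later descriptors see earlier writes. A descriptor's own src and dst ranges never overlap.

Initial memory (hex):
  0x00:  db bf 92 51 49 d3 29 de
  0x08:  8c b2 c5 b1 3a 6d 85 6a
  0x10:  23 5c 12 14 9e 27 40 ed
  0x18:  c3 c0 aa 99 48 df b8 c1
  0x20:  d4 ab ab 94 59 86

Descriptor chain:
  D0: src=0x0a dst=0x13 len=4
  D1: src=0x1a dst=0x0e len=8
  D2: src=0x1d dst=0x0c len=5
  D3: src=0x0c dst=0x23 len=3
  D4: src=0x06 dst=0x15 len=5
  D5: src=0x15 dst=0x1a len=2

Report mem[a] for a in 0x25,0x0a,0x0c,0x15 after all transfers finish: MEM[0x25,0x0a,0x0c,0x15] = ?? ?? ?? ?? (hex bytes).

D0: mem[0x13..0x16] <- [c5 b1 3a 6d]
D1: mem[0x0e..0x15] <- [aa 99 48 df b8 c1 d4 ab]
D2: mem[0x0c..0x10] <- [df b8 c1 d4 ab]
D3: mem[0x23..0x25] <- [df b8 c1]
D4: mem[0x15..0x19] <- [29 de 8c b2 c5]
D5: mem[0x1a..0x1b] <- [29 de]
query mem[0x25]=0xc1, mem[0x0a]=0xc5, mem[0x0c]=0xdf, mem[0x15]=0x29

MEM[0x25,0x0a,0x0c,0x15] = c1 c5 df 29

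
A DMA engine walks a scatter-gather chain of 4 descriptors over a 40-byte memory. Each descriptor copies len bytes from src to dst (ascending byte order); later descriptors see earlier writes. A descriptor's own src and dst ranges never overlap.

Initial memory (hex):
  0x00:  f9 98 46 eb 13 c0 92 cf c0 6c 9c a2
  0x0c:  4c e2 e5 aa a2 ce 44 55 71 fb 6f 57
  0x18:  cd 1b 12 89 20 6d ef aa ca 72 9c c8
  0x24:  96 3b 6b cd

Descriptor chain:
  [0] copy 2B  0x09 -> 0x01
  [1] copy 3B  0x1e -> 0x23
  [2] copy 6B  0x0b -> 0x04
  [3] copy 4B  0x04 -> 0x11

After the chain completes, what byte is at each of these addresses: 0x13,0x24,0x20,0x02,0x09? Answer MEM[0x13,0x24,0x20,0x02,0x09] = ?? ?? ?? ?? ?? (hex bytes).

D0: mem[0x01..0x02] <- [6c 9c]
D1: mem[0x23..0x25] <- [ef aa ca]
D2: mem[0x04..0x09] <- [a2 4c e2 e5 aa a2]
D3: mem[0x11..0x14] <- [a2 4c e2 e5]
query mem[0x13]=0xe2, mem[0x24]=0xaa, mem[0x20]=0xca, mem[0x02]=0x9c, mem[0x09]=0xa2

MEM[0x13,0x24,0x20,0x02,0x09] = e2 aa ca 9c a2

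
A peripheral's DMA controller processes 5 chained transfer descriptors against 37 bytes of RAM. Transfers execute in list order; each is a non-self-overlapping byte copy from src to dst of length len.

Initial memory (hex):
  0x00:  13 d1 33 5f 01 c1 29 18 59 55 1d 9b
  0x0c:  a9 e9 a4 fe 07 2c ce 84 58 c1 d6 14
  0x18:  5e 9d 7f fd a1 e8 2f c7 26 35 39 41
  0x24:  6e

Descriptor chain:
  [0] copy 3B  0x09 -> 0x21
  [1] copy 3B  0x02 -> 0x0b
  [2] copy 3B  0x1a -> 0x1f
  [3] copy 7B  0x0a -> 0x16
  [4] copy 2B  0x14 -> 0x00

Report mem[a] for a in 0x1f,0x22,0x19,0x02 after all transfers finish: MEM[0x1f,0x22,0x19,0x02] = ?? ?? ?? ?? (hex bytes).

  after D0: wrote 3B at 0x21 = 551d9b
  after D1: wrote 3B at 0x0b = 335f01
  after D2: wrote 3B at 0x1f = 7ffda1
  after D3: wrote 7B at 0x16 = 1d335f01a4fe07
  after D4: wrote 2B at 0x00 = 58c1
query mem[0x1f]=0x7f, mem[0x22]=0x1d, mem[0x19]=0x01, mem[0x02]=0x33

MEM[0x1f,0x22,0x19,0x02] = 7f 1d 01 33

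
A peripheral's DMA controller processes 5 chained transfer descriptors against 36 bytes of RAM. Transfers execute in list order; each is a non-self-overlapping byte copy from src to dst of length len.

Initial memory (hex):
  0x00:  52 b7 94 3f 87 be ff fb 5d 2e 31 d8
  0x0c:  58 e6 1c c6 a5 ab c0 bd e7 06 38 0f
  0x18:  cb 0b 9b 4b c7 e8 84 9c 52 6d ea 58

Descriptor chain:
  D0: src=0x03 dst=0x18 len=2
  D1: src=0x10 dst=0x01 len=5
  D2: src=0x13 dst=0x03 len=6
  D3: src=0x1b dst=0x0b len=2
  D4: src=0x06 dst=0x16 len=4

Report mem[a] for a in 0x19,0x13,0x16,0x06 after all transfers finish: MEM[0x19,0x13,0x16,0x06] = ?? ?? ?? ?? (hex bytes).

MEM[0x19,0x13,0x16,0x06] = 2e bd 38 38

  after D0: wrote 2B at 0x18 = 3f87
  after D1: wrote 5B at 0x01 = a5abc0bde7
  after D2: wrote 6B at 0x03 = bde706380f3f
  after D3: wrote 2B at 0x0b = 4bc7
  after D4: wrote 4B at 0x16 = 380f3f2e
query mem[0x19]=0x2e, mem[0x13]=0xbd, mem[0x16]=0x38, mem[0x06]=0x38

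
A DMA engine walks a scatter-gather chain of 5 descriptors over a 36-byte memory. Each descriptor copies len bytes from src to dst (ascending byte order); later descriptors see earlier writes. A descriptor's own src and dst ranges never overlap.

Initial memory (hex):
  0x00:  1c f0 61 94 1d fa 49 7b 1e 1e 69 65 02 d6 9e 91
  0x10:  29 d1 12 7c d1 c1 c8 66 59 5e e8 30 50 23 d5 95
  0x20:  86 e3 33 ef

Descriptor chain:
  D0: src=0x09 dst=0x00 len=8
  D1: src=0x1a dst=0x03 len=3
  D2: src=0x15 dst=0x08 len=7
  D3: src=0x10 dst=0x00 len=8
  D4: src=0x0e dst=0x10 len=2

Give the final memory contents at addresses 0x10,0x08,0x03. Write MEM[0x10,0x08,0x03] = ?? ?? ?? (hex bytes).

MEM[0x10,0x08,0x03] = 30 c1 7c

  after D0: wrote 8B at 0x00 = 1e696502d69e9129
  after D1: wrote 3B at 0x03 = e83050
  after D2: wrote 7B at 0x08 = c1c866595ee830
  after D3: wrote 8B at 0x00 = 29d1127cd1c1c866
  after D4: wrote 2B at 0x10 = 3091
query mem[0x10]=0x30, mem[0x08]=0xc1, mem[0x03]=0x7c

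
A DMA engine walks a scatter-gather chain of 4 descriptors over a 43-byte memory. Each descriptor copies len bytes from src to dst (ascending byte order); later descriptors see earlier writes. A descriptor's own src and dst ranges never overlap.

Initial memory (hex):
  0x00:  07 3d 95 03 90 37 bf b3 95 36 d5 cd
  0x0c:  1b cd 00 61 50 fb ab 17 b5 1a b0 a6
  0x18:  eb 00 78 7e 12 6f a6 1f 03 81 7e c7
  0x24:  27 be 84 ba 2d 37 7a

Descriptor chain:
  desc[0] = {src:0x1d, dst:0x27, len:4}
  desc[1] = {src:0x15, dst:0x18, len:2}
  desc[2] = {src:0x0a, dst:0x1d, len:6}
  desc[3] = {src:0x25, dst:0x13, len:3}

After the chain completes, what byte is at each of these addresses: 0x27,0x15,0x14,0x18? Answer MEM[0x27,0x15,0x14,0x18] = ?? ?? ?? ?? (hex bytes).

MEM[0x27,0x15,0x14,0x18] = 6f 6f 84 1a

  after D0: wrote 4B at 0x27 = 6fa61f03
  after D1: wrote 2B at 0x18 = 1ab0
  after D2: wrote 6B at 0x1d = d5cd1bcd0061
  after D3: wrote 3B at 0x13 = be846f
query mem[0x27]=0x6f, mem[0x15]=0x6f, mem[0x14]=0x84, mem[0x18]=0x1a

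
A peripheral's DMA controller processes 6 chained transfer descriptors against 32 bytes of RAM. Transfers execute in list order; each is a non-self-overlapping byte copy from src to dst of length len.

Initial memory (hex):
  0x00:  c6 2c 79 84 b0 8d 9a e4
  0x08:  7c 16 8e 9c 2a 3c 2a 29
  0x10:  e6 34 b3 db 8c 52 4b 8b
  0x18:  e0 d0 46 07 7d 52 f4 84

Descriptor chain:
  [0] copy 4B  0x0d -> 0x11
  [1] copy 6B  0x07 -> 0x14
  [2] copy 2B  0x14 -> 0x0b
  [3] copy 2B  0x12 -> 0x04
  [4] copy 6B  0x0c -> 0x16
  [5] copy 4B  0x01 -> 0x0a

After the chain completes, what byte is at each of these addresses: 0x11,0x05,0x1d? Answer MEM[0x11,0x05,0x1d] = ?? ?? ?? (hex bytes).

[0] 0x0d->0x11 len=4 : 3c 2a 29 e6
[1] 0x07->0x14 len=6 : e4 7c 16 8e 9c 2a
[2] 0x14->0x0b len=2 : e4 7c
[3] 0x12->0x04 len=2 : 2a 29
[4] 0x0c->0x16 len=6 : 7c 3c 2a 29 e6 3c
[5] 0x01->0x0a len=4 : 2c 79 84 2a
query mem[0x11]=0x3c, mem[0x05]=0x29, mem[0x1d]=0x52

MEM[0x11,0x05,0x1d] = 3c 29 52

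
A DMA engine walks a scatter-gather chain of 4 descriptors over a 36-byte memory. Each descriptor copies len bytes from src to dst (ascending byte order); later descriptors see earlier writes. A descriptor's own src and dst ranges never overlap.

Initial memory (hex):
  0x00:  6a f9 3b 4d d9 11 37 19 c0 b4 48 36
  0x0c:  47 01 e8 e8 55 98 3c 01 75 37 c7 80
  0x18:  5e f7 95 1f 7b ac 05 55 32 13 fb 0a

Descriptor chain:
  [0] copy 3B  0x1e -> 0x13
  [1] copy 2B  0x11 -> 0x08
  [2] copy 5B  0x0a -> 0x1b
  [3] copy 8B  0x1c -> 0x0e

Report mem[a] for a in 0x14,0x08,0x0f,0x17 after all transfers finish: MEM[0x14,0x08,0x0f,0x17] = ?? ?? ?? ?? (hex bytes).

MEM[0x14,0x08,0x0f,0x17] = fb 98 47 80

[0] 0x1e->0x13 len=3 : 05 55 32
[1] 0x11->0x08 len=2 : 98 3c
[2] 0x0a->0x1b len=5 : 48 36 47 01 e8
[3] 0x1c->0x0e len=8 : 36 47 01 e8 32 13 fb 0a
query mem[0x14]=0xfb, mem[0x08]=0x98, mem[0x0f]=0x47, mem[0x17]=0x80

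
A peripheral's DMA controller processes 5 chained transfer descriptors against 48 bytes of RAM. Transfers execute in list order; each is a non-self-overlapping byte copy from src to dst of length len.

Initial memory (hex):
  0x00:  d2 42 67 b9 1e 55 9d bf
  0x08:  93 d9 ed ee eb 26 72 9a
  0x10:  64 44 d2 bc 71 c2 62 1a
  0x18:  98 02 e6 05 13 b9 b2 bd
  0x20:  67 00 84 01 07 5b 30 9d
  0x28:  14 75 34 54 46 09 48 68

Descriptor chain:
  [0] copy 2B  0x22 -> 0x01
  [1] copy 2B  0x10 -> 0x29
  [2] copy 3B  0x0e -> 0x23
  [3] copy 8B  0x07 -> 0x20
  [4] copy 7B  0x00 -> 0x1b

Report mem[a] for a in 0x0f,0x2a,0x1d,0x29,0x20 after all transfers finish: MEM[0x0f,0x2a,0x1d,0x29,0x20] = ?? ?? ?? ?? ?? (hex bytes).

  after D0: wrote 2B at 0x01 = 8401
  after D1: wrote 2B at 0x29 = 6444
  after D2: wrote 3B at 0x23 = 729a64
  after D3: wrote 8B at 0x20 = bf93d9edeeeb2672
  after D4: wrote 7B at 0x1b = d28401b91e559d
query mem[0x0f]=0x9a, mem[0x2a]=0x44, mem[0x1d]=0x01, mem[0x29]=0x64, mem[0x20]=0x55

MEM[0x0f,0x2a,0x1d,0x29,0x20] = 9a 44 01 64 55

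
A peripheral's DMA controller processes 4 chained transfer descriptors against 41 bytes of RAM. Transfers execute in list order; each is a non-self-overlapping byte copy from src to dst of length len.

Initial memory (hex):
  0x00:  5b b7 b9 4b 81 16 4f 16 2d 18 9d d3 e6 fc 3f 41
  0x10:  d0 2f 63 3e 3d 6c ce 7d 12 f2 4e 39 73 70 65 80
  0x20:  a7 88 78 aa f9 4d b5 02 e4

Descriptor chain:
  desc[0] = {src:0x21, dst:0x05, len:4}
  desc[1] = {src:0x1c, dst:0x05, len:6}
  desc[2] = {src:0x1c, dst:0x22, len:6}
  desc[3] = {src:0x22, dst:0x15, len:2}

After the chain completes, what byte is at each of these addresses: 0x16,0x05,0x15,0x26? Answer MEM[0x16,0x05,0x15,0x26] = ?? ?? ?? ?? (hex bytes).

D0: mem[0x05..0x08] <- [88 78 aa f9]
D1: mem[0x05..0x0a] <- [73 70 65 80 a7 88]
D2: mem[0x22..0x27] <- [73 70 65 80 a7 88]
D3: mem[0x15..0x16] <- [73 70]
query mem[0x16]=0x70, mem[0x05]=0x73, mem[0x15]=0x73, mem[0x26]=0xa7

MEM[0x16,0x05,0x15,0x26] = 70 73 73 a7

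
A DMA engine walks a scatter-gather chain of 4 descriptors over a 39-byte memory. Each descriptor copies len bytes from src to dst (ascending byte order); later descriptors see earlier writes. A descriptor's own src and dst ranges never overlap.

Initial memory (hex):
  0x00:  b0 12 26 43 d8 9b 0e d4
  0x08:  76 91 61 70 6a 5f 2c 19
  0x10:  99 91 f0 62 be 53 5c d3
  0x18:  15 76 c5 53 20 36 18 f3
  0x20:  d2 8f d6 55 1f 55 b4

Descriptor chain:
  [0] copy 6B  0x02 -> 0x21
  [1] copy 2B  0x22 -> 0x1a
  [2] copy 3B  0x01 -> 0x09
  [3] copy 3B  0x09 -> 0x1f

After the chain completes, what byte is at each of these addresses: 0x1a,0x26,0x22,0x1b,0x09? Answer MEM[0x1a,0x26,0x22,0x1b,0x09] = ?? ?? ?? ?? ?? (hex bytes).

MEM[0x1a,0x26,0x22,0x1b,0x09] = 43 d4 43 d8 12

#0 dst[0x21+6] := {0x26,0x43,0xd8,0x9b,0x0e,0xd4}
#1 dst[0x1a+2] := {0x43,0xd8}
#2 dst[0x09+3] := {0x12,0x26,0x43}
#3 dst[0x1f+3] := {0x12,0x26,0x43}
query mem[0x1a]=0x43, mem[0x26]=0xd4, mem[0x22]=0x43, mem[0x1b]=0xd8, mem[0x09]=0x12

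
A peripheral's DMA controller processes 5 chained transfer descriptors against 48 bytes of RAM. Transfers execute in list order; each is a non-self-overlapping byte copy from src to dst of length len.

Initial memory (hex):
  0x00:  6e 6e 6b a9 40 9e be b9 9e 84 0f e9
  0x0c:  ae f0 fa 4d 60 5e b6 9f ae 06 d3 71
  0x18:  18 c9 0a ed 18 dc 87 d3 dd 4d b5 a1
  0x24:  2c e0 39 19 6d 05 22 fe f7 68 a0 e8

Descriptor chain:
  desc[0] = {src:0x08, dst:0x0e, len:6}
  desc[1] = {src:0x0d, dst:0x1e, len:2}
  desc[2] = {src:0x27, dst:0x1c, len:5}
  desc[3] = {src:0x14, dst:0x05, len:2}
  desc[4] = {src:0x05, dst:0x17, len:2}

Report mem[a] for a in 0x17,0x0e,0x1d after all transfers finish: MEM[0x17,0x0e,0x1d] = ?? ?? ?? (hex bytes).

[0] 0x08->0x0e len=6 : 9e 84 0f e9 ae f0
[1] 0x0d->0x1e len=2 : f0 9e
[2] 0x27->0x1c len=5 : 19 6d 05 22 fe
[3] 0x14->0x05 len=2 : ae 06
[4] 0x05->0x17 len=2 : ae 06
query mem[0x17]=0xae, mem[0x0e]=0x9e, mem[0x1d]=0x6d

MEM[0x17,0x0e,0x1d] = ae 9e 6d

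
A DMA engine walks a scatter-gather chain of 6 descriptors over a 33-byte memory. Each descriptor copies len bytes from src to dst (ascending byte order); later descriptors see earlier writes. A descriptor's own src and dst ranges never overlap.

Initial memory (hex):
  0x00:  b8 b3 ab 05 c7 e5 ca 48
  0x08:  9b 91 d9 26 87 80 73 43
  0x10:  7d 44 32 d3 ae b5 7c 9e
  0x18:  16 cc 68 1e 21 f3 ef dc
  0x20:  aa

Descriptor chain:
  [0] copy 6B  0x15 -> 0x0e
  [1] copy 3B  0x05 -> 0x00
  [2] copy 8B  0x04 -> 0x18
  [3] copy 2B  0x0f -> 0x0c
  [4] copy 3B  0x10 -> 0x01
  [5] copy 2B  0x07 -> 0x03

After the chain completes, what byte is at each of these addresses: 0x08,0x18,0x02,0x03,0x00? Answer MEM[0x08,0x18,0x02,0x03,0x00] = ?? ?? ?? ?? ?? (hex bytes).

MEM[0x08,0x18,0x02,0x03,0x00] = 9b c7 16 48 e5

#0 dst[0x0e+6] := {0xb5,0x7c,0x9e,0x16,0xcc,0x68}
#1 dst[0x00+3] := {0xe5,0xca,0x48}
#2 dst[0x18+8] := {0xc7,0xe5,0xca,0x48,0x9b,0x91,0xd9,0x26}
#3 dst[0x0c+2] := {0x7c,0x9e}
#4 dst[0x01+3] := {0x9e,0x16,0xcc}
#5 dst[0x03+2] := {0x48,0x9b}
query mem[0x08]=0x9b, mem[0x18]=0xc7, mem[0x02]=0x16, mem[0x03]=0x48, mem[0x00]=0xe5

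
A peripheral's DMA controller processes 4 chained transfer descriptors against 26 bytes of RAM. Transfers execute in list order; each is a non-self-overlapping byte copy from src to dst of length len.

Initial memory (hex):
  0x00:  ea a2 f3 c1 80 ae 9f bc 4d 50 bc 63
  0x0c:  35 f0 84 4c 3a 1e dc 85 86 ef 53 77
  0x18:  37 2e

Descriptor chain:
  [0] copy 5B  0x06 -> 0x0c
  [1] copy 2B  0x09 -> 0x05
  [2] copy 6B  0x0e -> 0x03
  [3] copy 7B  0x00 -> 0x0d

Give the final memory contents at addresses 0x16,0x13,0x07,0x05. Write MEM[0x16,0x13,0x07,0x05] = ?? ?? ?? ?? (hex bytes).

MEM[0x16,0x13,0x07,0x05] = 53 1e dc bc

D0: mem[0x0c..0x10] <- [9f bc 4d 50 bc]
D1: mem[0x05..0x06] <- [50 bc]
D2: mem[0x03..0x08] <- [4d 50 bc 1e dc 85]
D3: mem[0x0d..0x13] <- [ea a2 f3 4d 50 bc 1e]
query mem[0x16]=0x53, mem[0x13]=0x1e, mem[0x07]=0xdc, mem[0x05]=0xbc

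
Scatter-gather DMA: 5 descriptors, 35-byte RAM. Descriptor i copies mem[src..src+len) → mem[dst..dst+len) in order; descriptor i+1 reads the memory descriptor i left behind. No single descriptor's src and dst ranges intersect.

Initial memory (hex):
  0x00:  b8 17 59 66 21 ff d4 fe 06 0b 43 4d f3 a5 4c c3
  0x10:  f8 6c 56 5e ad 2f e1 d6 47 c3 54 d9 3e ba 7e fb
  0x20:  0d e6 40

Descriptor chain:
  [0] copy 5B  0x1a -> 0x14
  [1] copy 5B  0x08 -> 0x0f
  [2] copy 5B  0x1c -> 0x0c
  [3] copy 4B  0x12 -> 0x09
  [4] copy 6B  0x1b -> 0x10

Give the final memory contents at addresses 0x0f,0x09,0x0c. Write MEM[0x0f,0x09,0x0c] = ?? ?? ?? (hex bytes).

MEM[0x0f,0x09,0x0c] = fb 4d d9

  after D0: wrote 5B at 0x14 = 54d93eba7e
  after D1: wrote 5B at 0x0f = 060b434df3
  after D2: wrote 5B at 0x0c = 3eba7efb0d
  after D3: wrote 4B at 0x09 = 4df354d9
  after D4: wrote 6B at 0x10 = d93eba7efb0d
query mem[0x0f]=0xfb, mem[0x09]=0x4d, mem[0x0c]=0xd9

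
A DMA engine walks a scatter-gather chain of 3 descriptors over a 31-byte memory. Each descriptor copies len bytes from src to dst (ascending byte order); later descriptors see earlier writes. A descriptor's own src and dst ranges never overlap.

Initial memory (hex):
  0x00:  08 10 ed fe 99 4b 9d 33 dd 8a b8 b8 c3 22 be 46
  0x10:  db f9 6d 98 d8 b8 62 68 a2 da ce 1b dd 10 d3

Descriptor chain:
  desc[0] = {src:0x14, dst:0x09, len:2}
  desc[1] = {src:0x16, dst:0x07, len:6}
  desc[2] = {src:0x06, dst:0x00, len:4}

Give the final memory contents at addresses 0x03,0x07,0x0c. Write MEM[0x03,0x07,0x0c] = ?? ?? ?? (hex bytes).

MEM[0x03,0x07,0x0c] = a2 62 1b

  after D0: wrote 2B at 0x09 = d8b8
  after D1: wrote 6B at 0x07 = 6268a2dace1b
  after D2: wrote 4B at 0x00 = 9d6268a2
query mem[0x03]=0xa2, mem[0x07]=0x62, mem[0x0c]=0x1b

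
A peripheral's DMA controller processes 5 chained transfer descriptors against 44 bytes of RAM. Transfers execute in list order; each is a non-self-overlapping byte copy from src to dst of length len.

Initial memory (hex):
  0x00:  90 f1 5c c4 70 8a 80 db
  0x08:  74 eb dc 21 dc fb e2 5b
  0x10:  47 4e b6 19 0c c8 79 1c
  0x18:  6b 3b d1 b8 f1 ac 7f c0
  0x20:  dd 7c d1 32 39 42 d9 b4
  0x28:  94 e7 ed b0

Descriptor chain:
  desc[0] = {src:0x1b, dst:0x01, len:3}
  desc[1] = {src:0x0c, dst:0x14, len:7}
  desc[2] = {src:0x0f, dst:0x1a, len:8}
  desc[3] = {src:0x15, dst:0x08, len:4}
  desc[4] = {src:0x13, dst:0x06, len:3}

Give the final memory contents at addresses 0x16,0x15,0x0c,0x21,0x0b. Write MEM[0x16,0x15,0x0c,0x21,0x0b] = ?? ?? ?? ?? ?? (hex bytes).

#0 dst[0x01+3] := {0xb8,0xf1,0xac}
#1 dst[0x14+7] := {0xdc,0xfb,0xe2,0x5b,0x47,0x4e,0xb6}
#2 dst[0x1a+8] := {0x5b,0x47,0x4e,0xb6,0x19,0xdc,0xfb,0xe2}
#3 dst[0x08+4] := {0xfb,0xe2,0x5b,0x47}
#4 dst[0x06+3] := {0x19,0xdc,0xfb}
query mem[0x16]=0xe2, mem[0x15]=0xfb, mem[0x0c]=0xdc, mem[0x21]=0xe2, mem[0x0b]=0x47

MEM[0x16,0x15,0x0c,0x21,0x0b] = e2 fb dc e2 47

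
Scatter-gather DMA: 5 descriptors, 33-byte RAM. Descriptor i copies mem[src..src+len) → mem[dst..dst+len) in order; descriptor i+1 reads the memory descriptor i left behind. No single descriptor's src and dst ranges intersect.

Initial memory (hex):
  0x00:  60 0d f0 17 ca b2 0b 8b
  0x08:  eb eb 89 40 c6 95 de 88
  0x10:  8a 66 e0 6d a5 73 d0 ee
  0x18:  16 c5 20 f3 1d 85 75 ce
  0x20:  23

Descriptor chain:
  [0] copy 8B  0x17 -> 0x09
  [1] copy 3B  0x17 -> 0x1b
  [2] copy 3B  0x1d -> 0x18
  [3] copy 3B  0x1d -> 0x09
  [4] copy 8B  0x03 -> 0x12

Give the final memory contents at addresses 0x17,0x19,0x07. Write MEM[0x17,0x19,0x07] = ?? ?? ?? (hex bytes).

  after D0: wrote 8B at 0x09 = ee16c520f31d8575
  after D1: wrote 3B at 0x1b = ee16c5
  after D2: wrote 3B at 0x18 = c575ce
  after D3: wrote 3B at 0x09 = c575ce
  after D4: wrote 8B at 0x12 = 17cab20b8bebc575
query mem[0x17]=0xeb, mem[0x19]=0x75, mem[0x07]=0x8b

MEM[0x17,0x19,0x07] = eb 75 8b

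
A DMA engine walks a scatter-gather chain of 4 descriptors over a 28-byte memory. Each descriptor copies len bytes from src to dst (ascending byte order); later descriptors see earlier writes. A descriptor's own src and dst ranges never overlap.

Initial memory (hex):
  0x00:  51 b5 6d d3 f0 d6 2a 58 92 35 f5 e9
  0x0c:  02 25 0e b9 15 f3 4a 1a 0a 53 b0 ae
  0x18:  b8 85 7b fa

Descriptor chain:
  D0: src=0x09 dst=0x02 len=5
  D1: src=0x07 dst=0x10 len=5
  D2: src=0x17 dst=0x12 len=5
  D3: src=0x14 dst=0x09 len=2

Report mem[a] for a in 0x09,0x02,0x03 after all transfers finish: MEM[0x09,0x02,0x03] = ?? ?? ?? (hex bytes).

MEM[0x09,0x02,0x03] = 85 35 f5

  after D0: wrote 5B at 0x02 = 35f5e90225
  after D1: wrote 5B at 0x10 = 589235f5e9
  after D2: wrote 5B at 0x12 = aeb8857bfa
  after D3: wrote 2B at 0x09 = 857b
query mem[0x09]=0x85, mem[0x02]=0x35, mem[0x03]=0xf5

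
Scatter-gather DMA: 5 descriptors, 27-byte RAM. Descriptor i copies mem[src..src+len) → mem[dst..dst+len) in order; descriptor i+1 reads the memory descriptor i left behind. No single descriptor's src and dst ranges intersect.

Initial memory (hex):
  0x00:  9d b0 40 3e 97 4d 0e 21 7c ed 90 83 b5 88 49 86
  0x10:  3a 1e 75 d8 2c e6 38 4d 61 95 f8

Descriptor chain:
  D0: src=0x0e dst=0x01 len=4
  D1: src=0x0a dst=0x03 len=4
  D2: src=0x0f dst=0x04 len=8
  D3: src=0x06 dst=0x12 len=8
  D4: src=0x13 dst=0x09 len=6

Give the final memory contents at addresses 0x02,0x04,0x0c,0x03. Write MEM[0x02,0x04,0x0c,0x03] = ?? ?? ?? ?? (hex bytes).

MEM[0x02,0x04,0x0c,0x03] = 86 86 e6 90

  after D0: wrote 4B at 0x01 = 49863a1e
  after D1: wrote 4B at 0x03 = 9083b588
  after D2: wrote 8B at 0x04 = 863a1e75d82ce638
  after D3: wrote 8B at 0x12 = 1e75d82ce638b588
  after D4: wrote 6B at 0x09 = 75d82ce638b5
query mem[0x02]=0x86, mem[0x04]=0x86, mem[0x0c]=0xe6, mem[0x03]=0x90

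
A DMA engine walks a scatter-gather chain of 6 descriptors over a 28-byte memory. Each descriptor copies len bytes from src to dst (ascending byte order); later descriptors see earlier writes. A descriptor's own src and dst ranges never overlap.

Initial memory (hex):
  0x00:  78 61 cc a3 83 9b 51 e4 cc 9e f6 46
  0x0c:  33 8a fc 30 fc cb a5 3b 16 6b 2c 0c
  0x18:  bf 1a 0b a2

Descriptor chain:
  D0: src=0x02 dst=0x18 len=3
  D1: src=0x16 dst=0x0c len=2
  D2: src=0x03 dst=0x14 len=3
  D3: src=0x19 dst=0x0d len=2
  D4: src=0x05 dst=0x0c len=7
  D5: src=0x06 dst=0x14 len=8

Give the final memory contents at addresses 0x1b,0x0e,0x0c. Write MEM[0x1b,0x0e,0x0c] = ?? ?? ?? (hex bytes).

  after D0: wrote 3B at 0x18 = cca383
  after D1: wrote 2B at 0x0c = 2c0c
  after D2: wrote 3B at 0x14 = a3839b
  after D3: wrote 2B at 0x0d = a383
  after D4: wrote 7B at 0x0c = 9b51e4cc9ef646
  after D5: wrote 8B at 0x14 = 51e4cc9ef6469b51
query mem[0x1b]=0x51, mem[0x0e]=0xe4, mem[0x0c]=0x9b

MEM[0x1b,0x0e,0x0c] = 51 e4 9b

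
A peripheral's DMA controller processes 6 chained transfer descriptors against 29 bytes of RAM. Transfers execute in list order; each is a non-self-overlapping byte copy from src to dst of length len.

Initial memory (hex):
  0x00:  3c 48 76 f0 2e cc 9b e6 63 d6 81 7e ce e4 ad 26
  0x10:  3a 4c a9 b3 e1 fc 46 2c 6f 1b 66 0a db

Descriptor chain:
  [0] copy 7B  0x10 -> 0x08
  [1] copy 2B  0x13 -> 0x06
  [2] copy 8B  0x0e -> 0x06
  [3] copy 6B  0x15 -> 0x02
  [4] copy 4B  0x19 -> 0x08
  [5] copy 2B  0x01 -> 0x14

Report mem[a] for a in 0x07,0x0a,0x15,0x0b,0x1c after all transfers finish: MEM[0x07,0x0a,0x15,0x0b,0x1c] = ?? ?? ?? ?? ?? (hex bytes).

D0: mem[0x08..0x0e] <- [3a 4c a9 b3 e1 fc 46]
D1: mem[0x06..0x07] <- [b3 e1]
D2: mem[0x06..0x0d] <- [46 26 3a 4c a9 b3 e1 fc]
D3: mem[0x02..0x07] <- [fc 46 2c 6f 1b 66]
D4: mem[0x08..0x0b] <- [1b 66 0a db]
D5: mem[0x14..0x15] <- [48 fc]
query mem[0x07]=0x66, mem[0x0a]=0x0a, mem[0x15]=0xfc, mem[0x0b]=0xdb, mem[0x1c]=0xdb

MEM[0x07,0x0a,0x15,0x0b,0x1c] = 66 0a fc db db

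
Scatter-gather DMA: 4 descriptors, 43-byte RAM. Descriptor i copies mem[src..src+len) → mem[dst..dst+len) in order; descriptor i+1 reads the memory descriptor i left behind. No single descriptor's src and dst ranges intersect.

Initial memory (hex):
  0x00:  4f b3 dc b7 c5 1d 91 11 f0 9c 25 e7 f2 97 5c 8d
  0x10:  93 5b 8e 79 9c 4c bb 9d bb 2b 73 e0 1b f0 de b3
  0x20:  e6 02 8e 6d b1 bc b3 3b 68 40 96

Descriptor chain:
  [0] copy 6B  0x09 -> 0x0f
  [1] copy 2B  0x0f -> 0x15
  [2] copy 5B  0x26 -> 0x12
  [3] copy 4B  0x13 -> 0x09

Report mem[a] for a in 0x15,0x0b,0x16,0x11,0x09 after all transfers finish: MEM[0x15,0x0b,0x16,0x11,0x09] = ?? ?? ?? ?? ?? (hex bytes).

[0] 0x09->0x0f len=6 : 9c 25 e7 f2 97 5c
[1] 0x0f->0x15 len=2 : 9c 25
[2] 0x26->0x12 len=5 : b3 3b 68 40 96
[3] 0x13->0x09 len=4 : 3b 68 40 96
query mem[0x15]=0x40, mem[0x0b]=0x40, mem[0x16]=0x96, mem[0x11]=0xe7, mem[0x09]=0x3b

MEM[0x15,0x0b,0x16,0x11,0x09] = 40 40 96 e7 3b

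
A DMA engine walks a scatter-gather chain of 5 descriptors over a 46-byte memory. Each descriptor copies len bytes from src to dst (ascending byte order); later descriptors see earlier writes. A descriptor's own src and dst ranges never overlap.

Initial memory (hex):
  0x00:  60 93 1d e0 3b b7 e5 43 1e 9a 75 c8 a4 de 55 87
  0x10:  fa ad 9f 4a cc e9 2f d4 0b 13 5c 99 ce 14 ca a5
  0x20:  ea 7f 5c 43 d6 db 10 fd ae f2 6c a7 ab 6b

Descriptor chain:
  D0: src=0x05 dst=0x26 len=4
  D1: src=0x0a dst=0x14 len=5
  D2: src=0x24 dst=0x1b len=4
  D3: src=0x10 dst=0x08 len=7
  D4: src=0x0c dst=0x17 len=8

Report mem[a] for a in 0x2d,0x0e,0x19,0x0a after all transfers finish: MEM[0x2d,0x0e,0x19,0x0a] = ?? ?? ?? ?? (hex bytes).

MEM[0x2d,0x0e,0x19,0x0a] = 6b a4 a4 9f

D0: mem[0x26..0x29] <- [b7 e5 43 1e]
D1: mem[0x14..0x18] <- [75 c8 a4 de 55]
D2: mem[0x1b..0x1e] <- [d6 db b7 e5]
D3: mem[0x08..0x0e] <- [fa ad 9f 4a 75 c8 a4]
D4: mem[0x17..0x1e] <- [75 c8 a4 87 fa ad 9f 4a]
query mem[0x2d]=0x6b, mem[0x0e]=0xa4, mem[0x19]=0xa4, mem[0x0a]=0x9f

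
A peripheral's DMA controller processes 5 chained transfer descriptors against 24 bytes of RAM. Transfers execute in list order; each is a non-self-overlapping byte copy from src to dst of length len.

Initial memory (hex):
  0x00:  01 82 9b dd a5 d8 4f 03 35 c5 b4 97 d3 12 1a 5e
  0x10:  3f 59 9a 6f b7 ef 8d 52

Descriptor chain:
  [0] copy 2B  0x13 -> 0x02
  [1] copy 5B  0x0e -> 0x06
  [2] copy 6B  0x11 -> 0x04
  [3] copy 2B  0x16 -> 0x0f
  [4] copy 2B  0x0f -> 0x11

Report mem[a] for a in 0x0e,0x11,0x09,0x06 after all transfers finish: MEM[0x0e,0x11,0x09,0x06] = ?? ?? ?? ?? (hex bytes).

MEM[0x0e,0x11,0x09,0x06] = 1a 8d 8d 6f

  after D0: wrote 2B at 0x02 = 6fb7
  after D1: wrote 5B at 0x06 = 1a5e3f599a
  after D2: wrote 6B at 0x04 = 599a6fb7ef8d
  after D3: wrote 2B at 0x0f = 8d52
  after D4: wrote 2B at 0x11 = 8d52
query mem[0x0e]=0x1a, mem[0x11]=0x8d, mem[0x09]=0x8d, mem[0x06]=0x6f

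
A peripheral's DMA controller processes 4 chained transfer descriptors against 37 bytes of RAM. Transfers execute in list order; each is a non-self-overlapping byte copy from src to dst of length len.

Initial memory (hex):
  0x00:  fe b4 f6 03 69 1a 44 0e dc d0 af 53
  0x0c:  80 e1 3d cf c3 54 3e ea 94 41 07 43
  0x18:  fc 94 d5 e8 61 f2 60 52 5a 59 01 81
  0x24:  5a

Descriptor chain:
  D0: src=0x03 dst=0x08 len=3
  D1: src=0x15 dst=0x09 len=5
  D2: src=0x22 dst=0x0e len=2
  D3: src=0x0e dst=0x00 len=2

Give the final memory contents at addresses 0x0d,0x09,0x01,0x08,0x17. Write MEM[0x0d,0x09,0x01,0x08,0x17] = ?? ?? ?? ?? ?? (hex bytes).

MEM[0x0d,0x09,0x01,0x08,0x17] = 94 41 81 03 43

#0 dst[0x08+3] := {0x03,0x69,0x1a}
#1 dst[0x09+5] := {0x41,0x07,0x43,0xfc,0x94}
#2 dst[0x0e+2] := {0x01,0x81}
#3 dst[0x00+2] := {0x01,0x81}
query mem[0x0d]=0x94, mem[0x09]=0x41, mem[0x01]=0x81, mem[0x08]=0x03, mem[0x17]=0x43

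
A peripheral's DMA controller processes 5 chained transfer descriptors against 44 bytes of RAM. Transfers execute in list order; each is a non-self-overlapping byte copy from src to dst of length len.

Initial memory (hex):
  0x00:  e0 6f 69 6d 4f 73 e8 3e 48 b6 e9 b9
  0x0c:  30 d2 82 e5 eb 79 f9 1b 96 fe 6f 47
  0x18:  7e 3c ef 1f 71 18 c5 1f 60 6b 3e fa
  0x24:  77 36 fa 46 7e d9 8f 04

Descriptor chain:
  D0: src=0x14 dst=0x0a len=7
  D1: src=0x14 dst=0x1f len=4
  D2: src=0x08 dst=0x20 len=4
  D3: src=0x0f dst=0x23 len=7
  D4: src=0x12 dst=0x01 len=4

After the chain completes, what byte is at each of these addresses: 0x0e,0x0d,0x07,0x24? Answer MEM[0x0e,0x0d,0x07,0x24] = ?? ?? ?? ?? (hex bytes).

  after D0: wrote 7B at 0x0a = 96fe6f477e3cef
  after D1: wrote 4B at 0x1f = 96fe6f47
  after D2: wrote 4B at 0x20 = 48b696fe
  after D3: wrote 7B at 0x23 = 3cef79f91b96fe
  after D4: wrote 4B at 0x01 = f91b96fe
query mem[0x0e]=0x7e, mem[0x0d]=0x47, mem[0x07]=0x3e, mem[0x24]=0xef

MEM[0x0e,0x0d,0x07,0x24] = 7e 47 3e ef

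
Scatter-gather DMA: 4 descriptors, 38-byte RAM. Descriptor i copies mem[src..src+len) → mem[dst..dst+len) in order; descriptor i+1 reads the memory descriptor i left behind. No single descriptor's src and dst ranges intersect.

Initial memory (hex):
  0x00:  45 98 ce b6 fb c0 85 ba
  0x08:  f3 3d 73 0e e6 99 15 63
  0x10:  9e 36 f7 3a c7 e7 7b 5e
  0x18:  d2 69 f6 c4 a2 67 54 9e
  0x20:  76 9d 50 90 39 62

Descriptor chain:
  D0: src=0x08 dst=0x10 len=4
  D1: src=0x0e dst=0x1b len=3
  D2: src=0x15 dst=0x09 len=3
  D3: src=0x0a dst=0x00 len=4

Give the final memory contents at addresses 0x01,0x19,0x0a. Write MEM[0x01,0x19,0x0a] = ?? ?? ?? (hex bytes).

MEM[0x01,0x19,0x0a] = 5e 69 7b

#0 dst[0x10+4] := {0xf3,0x3d,0x73,0x0e}
#1 dst[0x1b+3] := {0x15,0x63,0xf3}
#2 dst[0x09+3] := {0xe7,0x7b,0x5e}
#3 dst[0x00+4] := {0x7b,0x5e,0xe6,0x99}
query mem[0x01]=0x5e, mem[0x19]=0x69, mem[0x0a]=0x7b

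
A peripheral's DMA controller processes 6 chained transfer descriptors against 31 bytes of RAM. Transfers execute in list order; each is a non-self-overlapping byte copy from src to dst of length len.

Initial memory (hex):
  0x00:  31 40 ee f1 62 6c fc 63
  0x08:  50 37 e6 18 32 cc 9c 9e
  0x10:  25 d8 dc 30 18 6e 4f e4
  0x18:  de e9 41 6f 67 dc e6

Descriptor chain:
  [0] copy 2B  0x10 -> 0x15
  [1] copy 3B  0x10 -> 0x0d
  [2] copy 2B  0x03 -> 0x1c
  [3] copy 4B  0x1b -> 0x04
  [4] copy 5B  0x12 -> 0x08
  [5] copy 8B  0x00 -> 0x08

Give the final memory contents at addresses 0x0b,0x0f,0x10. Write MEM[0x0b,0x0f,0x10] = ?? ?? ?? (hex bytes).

MEM[0x0b,0x0f,0x10] = f1 e6 25

  after D0: wrote 2B at 0x15 = 25d8
  after D1: wrote 3B at 0x0d = 25d8dc
  after D2: wrote 2B at 0x1c = f162
  after D3: wrote 4B at 0x04 = 6ff162e6
  after D4: wrote 5B at 0x08 = dc301825d8
  after D5: wrote 8B at 0x08 = 3140eef16ff162e6
query mem[0x0b]=0xf1, mem[0x0f]=0xe6, mem[0x10]=0x25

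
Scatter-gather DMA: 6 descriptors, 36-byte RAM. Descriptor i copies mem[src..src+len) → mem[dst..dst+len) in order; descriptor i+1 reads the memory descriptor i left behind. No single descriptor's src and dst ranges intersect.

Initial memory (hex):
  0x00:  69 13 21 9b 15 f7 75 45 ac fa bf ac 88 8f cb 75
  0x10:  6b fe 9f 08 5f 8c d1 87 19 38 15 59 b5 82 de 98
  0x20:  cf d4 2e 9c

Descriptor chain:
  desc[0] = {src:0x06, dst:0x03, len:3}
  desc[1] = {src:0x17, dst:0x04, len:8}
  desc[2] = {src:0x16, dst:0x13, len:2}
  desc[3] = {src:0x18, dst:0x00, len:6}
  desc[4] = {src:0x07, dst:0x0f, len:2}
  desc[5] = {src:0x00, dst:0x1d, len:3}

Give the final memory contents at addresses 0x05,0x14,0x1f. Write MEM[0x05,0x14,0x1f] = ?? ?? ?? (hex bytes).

MEM[0x05,0x14,0x1f] = 82 87 15

[0] 0x06->0x03 len=3 : 75 45 ac
[1] 0x17->0x04 len=8 : 87 19 38 15 59 b5 82 de
[2] 0x16->0x13 len=2 : d1 87
[3] 0x18->0x00 len=6 : 19 38 15 59 b5 82
[4] 0x07->0x0f len=2 : 15 59
[5] 0x00->0x1d len=3 : 19 38 15
query mem[0x05]=0x82, mem[0x14]=0x87, mem[0x1f]=0x15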